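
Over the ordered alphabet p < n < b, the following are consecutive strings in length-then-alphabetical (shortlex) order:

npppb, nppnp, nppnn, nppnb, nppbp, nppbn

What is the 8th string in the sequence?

npnpp

Continuing the enumeration 2 steps past nppbn: nppbn → nppbb → (answer).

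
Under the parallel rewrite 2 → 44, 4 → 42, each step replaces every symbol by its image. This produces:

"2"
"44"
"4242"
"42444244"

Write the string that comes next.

4244424242444242

Rewriting each symbol of 42444244: 4→42, 2→44, 4→42, 4→42, 4→42, 2→44, 4→42, 4→42, which concatenates to 42 44 42 42 42 44 42 42.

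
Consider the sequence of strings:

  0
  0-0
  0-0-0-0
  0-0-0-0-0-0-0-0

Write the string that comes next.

s(k+1) = s(k)·-·s(k) — each term doubles the last with '-' between the halves.
So the next term is two copies of 0-0-0-0-0-0-0-0 with '-' between the halves.

0-0-0-0-0-0-0-0-0-0-0-0-0-0-0-0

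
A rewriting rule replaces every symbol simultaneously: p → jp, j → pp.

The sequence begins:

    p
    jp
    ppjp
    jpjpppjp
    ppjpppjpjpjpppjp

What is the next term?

Rewriting the 16 symbols of ppjpppjpjpjpppjp one by one yields jp jp pp jp jp jp pp jp pp jp pp jp jp jp pp jp; concatenated:

jpjpppjpjpjpppjpppjpppjpjpjpppjp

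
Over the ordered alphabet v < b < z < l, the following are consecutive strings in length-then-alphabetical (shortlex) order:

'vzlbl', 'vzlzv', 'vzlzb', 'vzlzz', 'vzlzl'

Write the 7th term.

Advancing 2 positions from vzlzl through vzlzl → vzllv reaches term 7.

vzllb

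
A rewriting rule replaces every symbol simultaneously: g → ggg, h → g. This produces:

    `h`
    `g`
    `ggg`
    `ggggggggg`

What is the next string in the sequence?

Apply φ to ggggggggg symbol by symbol: g→ggg, g→ggg, g→ggg, g→ggg, g→ggg, g→ggg, g→ggg, g→ggg, g→ggg; joined: ggg ggg ggg ggg ggg ggg ggg ggg ggg.

ggggggggggggggggggggggggggg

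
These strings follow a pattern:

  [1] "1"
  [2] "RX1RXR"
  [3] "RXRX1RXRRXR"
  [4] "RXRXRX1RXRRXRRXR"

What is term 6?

RXRXRXRXRX1RXRRXRRXRRXRRXR

Each term wraps the previous one in RX on the left and RXR on the right.
From RXRXRX1RXRRXRRXR, 2 further steps: RXRXRX1RXRRXRRXR → RXRXRXRX1RXRRXRRXRRXR → (answer).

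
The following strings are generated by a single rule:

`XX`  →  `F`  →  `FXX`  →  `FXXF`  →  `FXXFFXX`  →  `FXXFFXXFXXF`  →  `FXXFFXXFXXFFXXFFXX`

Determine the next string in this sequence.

FXXFFXXFXXFFXXFFXXFXXFFXXFXXF

Each term (from the third on) is the previous term followed by the one before it: term 3 = F·XX = FXX.
So term 8 is FXXFFXXFXXFFXXFFXX·FXXFFXXFXXF.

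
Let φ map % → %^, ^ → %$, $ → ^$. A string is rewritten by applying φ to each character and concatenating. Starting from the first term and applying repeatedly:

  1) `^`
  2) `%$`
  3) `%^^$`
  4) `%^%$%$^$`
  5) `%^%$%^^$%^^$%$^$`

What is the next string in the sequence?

Rewriting the 16 symbols of %^%$%^^$%^^$%$^$ one by one yields %^ %$ %^ ^$ %^ %$ %$ ^$ %^ %$ %$ ^$ %^ ^$ %$ ^$; concatenated:

%^%$%^^$%^%$%$^$%^%$%$^$%^^$%$^$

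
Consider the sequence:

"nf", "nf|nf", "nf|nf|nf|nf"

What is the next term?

Each string is two copies of the previous one joined by '|'.
Doubling nf|nf|nf|nf with '|' between the halves:

nf|nf|nf|nf|nf|nf|nf|nf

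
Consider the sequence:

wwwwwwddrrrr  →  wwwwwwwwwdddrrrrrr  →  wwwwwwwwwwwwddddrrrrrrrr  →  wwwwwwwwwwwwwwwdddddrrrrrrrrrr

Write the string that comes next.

Each string has the form w^{3n} d^{n} r^{2n}, where the shown terms are n = 2, 3, 4, 5.
For the next term, n = 6, so the run lengths are 18, 6, 12.

wwwwwwwwwwwwwwwwwwddddddrrrrrrrrrrrr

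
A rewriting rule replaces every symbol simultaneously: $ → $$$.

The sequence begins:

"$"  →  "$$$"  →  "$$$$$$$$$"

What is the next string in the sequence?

$$$$$$$$$$$$$$$$$$$$$$$$$$$

Apply φ to $$$$$$$$$ symbol by symbol: $→$$$, $→$$$, $→$$$, $→$$$, $→$$$, $→$$$, $→$$$, $→$$$, $→$$$; joined: $$$ $$$ $$$ $$$ $$$ $$$ $$$ $$$ $$$.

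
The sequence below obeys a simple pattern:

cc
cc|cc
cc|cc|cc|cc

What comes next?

cc|cc|cc|cc|cc|cc|cc|cc

Every step duplicates the string with '|' between the halves.
So the next term is two copies of cc|cc|cc|cc with '|' between the halves.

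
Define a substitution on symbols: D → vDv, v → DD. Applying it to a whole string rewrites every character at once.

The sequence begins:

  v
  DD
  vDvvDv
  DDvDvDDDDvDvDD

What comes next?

vDvvDvDDvDvDDvDvvDvvDvvDvDDvDvDDvDvvDv

Replace each of the 14 characters of DDvDvDDDDvDvDD in place — vDv vDv DD vDv DD vDv vDv vDv vDv DD vDv DD vDv vDv — and concatenate.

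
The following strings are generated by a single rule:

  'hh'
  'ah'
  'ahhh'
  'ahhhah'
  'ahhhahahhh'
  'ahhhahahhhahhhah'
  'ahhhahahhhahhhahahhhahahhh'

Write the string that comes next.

From term 3 onward, concatenate the last term with the second-to-last: ah·hh = ahhh, ahhh·ah = ahhhah, …
The next term joins ahhhahahhhahhhahahhhahahhh and ahhhahahhhahhhah.

ahhhahahhhahhhahahhhahahhhahhhahahhhahhhah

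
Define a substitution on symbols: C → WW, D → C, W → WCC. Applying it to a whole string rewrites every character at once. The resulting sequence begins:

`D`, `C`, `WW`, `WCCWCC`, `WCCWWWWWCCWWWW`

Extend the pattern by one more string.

Rewriting the 14 symbols of WCCWWWWWCCWWWW one by one yields WCC WW WW WCC WCC WCC WCC WCC WW WW WCC WCC WCC WCC; concatenated:

WCCWWWWWCCWCCWCCWCCWCCWWWWWCCWCCWCCWCC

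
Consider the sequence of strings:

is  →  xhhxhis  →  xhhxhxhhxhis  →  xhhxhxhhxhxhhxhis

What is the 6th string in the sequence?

Each term is the previous one with xhhxh prepended.
From xhhxhxhhxhxhhxhis, 2 further steps: xhhxhxhhxhxhhxhis → xhhxhxhhxhxhhxhxhhxhis → (answer).

xhhxhxhhxhxhhxhxhhxhxhhxhis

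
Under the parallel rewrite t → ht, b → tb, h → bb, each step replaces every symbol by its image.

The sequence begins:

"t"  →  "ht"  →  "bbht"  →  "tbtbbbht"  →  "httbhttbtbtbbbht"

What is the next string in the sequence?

Rewriting the 16 symbols of httbhttbtbtbbbht one by one yields bb ht ht tb bb ht ht tb ht tb ht tb tb tb bb ht; concatenated:

bbhthttbbbhthttbhttbhttbtbtbbbht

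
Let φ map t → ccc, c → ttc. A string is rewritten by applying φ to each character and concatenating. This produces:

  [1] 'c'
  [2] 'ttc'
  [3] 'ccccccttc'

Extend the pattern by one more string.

ttcttcttcttcttcttcccccccttc

Expanding ccccccttc: c→ttc, c→ttc, c→ttc, c→ttc, c→ttc, c→ttc, t→ccc, t→ccc, c→ttc. Concatenated: ttc ttc ttc ttc ttc ttc ccc ccc ttc.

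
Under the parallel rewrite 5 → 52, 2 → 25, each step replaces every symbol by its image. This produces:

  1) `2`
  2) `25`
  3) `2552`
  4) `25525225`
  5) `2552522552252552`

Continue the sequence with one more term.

Rewriting the 16 symbols of 2552522552252552 one by one yields 25 52 52 25 52 25 25 52 52 25 25 52 25 52 52 25; concatenated:

25525225522525525225255225525225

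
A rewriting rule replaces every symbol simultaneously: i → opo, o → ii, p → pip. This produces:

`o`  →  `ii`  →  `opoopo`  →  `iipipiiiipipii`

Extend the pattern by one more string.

opoopopipopopipopoopoopoopopipopopipopoopo

Applying the rule to each of the 14 symbols of iipipiiiipipii gives the pieces opo opo pip opo pip opo opo opo opo pip opo pip opo opo, which concatenate to the answer.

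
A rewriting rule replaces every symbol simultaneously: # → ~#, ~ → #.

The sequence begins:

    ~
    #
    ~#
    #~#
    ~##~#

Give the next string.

Expanding ~##~#: ~→#, #→~#, #→~#, ~→#, #→~#. Concatenated: # ~# ~# # ~#.

#~#~##~#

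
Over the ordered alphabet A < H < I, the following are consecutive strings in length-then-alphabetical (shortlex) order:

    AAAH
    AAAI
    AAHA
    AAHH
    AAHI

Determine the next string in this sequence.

Find the rightmost character of AAHI below I, bump it to the next letter, and reset everything to its right to A.

AAIA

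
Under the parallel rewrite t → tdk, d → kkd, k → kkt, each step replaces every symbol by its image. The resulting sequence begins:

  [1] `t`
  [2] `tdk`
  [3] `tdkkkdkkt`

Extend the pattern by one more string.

tdkkkdkktkktkktkkdkktkkttdk

Apply φ to tdkkkdkkt symbol by symbol: t→tdk, d→kkd, k→kkt, k→kkt, k→kkt, d→kkd, k→kkt, k→kkt, t→tdk; joined: tdk kkd kkt kkt kkt kkd kkt kkt tdk.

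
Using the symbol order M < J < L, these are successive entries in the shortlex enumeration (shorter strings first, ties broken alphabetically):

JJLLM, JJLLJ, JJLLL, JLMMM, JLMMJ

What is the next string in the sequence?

JLMML

Find the rightmost character of JLMMJ below L, bump it to the next letter, and reset everything to its right to M.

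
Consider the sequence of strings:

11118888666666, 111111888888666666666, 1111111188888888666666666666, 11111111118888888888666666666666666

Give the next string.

Term n consists of 2n 1's, followed by 2n 8's, followed by 3n 6's, where the shown terms are n = 2, 3, 4, 5.
At n = 6 the blocks have lengths 12, 12, 18.

111111111111888888888888666666666666666666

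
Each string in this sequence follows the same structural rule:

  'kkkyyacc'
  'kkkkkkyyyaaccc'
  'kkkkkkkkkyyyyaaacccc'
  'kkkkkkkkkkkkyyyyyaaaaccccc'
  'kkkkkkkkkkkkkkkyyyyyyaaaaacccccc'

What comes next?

The n-th term is 3n k's then n+1 y's then n a's then n+1 c's (n = 1, 2, …).
Setting n = 6 gives 18, 7, 6, 7 characters in each block.

kkkkkkkkkkkkkkkkkkyyyyyyyaaaaaaccccccc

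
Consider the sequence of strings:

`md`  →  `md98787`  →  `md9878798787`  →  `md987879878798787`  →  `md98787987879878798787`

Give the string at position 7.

md987879878798787987879878798787

Each term is the previous one with 98787 appended.
From md98787987879878798787, 2 further steps: md98787987879878798787 → md9878798787987879878798787 → (answer).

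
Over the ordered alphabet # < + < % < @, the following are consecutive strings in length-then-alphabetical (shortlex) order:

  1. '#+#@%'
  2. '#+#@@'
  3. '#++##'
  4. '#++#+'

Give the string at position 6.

#++#@

Continuing the enumeration 2 steps past #++#+: #++#+ → #++#% → (answer).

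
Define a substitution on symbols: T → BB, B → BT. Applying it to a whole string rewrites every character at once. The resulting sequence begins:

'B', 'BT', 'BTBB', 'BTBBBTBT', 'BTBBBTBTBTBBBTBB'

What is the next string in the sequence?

Rewriting the 16 symbols of BTBBBTBTBTBBBTBB one by one yields BT BB BT BT BT BB BT BB BT BB BT BT BT BB BT BT; concatenated:

BTBBBTBTBTBBBTBBBTBBBTBTBTBBBTBT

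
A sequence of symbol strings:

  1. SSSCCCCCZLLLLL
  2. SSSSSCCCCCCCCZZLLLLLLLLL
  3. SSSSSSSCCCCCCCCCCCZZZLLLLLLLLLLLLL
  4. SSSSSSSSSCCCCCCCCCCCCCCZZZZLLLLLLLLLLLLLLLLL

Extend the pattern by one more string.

SSSSSSSSSSSCCCCCCCCCCCCCCCCCZZZZZLLLLLLLLLLLLLLLLLLLLL

Term n consists of 2n+1 S's, followed by 3n+2 C's, followed by n Z's, followed by 4n+1 L's (n = 1, 2, …).
For the next term, n = 5, so the run lengths are 11, 17, 5, 21.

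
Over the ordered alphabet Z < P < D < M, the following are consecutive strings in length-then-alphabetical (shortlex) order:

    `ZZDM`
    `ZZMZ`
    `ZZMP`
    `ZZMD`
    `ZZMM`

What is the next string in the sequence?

Find the rightmost character of ZZMM below M, bump it to the next letter, and reset everything to its right to Z.

ZPZZ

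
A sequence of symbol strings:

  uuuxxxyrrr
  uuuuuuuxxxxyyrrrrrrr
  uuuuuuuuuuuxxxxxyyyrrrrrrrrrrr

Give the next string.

The n-th term is 4n-1 u's then n+2 x's then n y's then 4n-1 r's (n = 1, 2, …).
For the next term, n = 4, so the run lengths are 15, 6, 4, 15.

uuuuuuuuuuuuuuuxxxxxxyyyyrrrrrrrrrrrrrrr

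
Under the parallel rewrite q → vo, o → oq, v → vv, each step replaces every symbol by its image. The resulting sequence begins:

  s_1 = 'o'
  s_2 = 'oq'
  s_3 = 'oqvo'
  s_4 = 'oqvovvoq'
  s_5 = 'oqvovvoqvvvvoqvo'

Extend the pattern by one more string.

oqvovvoqvvvvoqvovvvvvvvvoqvovvoq

Applying the rule to each of the 16 symbols of oqvovvoqvvvvoqvo gives the pieces oq vo vv oq vv vv oq vo vv vv vv vv oq vo vv oq, which concatenate to the answer.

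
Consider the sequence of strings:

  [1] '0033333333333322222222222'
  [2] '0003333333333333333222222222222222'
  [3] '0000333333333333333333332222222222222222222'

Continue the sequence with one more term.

0000033333333333333333333333322222222222222222222222

The n-th term is n-1 0's then 4n 3's then 4n-1 2's, where the shown terms are n = 3, 4, 5.
Setting n = 6 gives 5, 24, 23 characters in each block.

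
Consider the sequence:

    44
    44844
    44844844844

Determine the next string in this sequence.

44844844844844844844844

s(k+1) = s(k)·8·s(k) — each term doubles the last with '8' between the halves.
One more doubling of 44844844844 gives the answer.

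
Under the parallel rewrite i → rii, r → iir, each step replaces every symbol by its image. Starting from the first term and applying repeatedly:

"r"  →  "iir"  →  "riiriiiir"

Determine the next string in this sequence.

iirriiriiiirriiriiriiriiiir

Rewriting each symbol of riiriiiir: r→iir, i→rii, i→rii, r→iir, i→rii, i→rii, i→rii, i→rii, r→iir, which concatenates to iir rii rii iir rii rii rii rii iir.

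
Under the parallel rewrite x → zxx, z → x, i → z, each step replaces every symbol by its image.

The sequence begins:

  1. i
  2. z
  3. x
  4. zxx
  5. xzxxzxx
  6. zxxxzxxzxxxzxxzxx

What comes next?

Rewriting the 17 symbols of zxxxzxxzxxxzxxzxx one by one yields x zxx zxx zxx x zxx zxx x zxx zxx zxx x zxx zxx x zxx zxx; concatenated:

xzxxzxxzxxxzxxzxxxzxxzxxzxxxzxxzxxxzxxzxx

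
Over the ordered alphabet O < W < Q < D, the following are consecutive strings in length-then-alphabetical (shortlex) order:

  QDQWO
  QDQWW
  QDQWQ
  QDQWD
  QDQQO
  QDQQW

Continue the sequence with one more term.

The successor of QDQQW increments the rightmost position that isn't already D and resets every position after it to O.

QDQQQ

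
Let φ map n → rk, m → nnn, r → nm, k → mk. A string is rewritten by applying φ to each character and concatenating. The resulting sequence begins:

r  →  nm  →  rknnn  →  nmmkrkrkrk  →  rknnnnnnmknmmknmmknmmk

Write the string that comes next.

Rewriting the 22 symbols of rknnnnnnmknmmknmmknmmk one by one yields nm mk rk rk rk rk rk rk nnn mk rk nnn nnn mk rk nnn nnn mk rk nnn nnn mk; concatenated:

nmmkrkrkrkrkrkrknnnmkrknnnnnnmkrknnnnnnmkrknnnnnnmk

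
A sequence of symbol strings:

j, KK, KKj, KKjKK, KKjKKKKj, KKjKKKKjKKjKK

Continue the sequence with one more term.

KKjKKKKjKKjKKKKjKKKKj

This is a Fibonacci-style word recurrence s(k) = s(k−1)·s(k−2): e.g. KK·j = KKj.
So term 7 is KKjKKKKjKKjKK·KKjKKKKj.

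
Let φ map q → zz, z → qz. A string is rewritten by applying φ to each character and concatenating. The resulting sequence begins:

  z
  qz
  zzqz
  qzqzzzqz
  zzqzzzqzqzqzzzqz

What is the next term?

Applying the rule to each of the 16 symbols of zzqzzzqzqzqzzzqz gives the pieces qz qz zz qz qz qz zz qz zz qz zz qz qz qz zz qz, which concatenate to the answer.

qzqzzzqzqzqzzzqzzzqzzzqzqzqzzzqz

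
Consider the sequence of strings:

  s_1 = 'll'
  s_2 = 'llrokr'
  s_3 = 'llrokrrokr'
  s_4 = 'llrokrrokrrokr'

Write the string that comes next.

llrokrrokrrokrrokr

Each term is the previous one with rokr appended.
So the next term is llrokrrokrrokr·rokr.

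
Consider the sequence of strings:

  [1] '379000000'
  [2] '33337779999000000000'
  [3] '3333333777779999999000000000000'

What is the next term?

Term n consists of 3n-2 3's, followed by 2n-1 7's, followed by 3n-2 9's, followed by 3n+3 0's (n = 1, 2, …).
At n = 4 the blocks have lengths 10, 7, 10, 15.

333333333377777779999999999000000000000000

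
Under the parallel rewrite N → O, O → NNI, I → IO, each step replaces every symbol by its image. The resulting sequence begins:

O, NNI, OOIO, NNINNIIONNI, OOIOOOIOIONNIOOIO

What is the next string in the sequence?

φ(OOIOOOIOIONNIOOIO) expands symbol-by-symbol to NNI NNI IO NNI NNI NNI IO NNI IO NNI O O IO NNI NNI IO NNI; joining the 17 pieces gives the next term.

NNINNIIONNINNINNIIONNIIONNIOOIONNINNIIONNI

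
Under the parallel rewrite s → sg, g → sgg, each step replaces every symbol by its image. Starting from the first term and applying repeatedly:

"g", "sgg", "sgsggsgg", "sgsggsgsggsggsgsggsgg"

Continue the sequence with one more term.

sgsggsgsggsggsgsggsgsggsggsgsggsggsgsggsgsggsggsgsggsgg

Replace each of the 21 characters of sgsggsgsggsggsgsggsgg in place — sg sgg sg sgg sgg sg sgg sg sgg sgg sg sgg sgg sg sgg sg sgg sgg sg sgg sgg — and concatenate.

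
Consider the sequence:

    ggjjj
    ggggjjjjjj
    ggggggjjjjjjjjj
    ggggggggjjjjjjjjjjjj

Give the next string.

ggggggggggjjjjjjjjjjjjjjj

Each string has the form g^{2n} j^{3n} (n = 1, 2, …).
For the next term, n = 5, so the run lengths are 10, 15.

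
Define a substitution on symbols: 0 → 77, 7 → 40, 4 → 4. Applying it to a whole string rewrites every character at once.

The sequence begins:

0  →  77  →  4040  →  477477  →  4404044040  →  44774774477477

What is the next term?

Replace each of the 14 characters of 44774774477477 in place — 4 4 40 40 4 40 40 4 4 40 40 4 40 40 — and concatenate.

4440404404044404044040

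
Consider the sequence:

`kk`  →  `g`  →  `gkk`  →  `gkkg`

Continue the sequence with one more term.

gkkggkk

Each term (from the third on) is the previous term followed by the one before it: term 3 = g·kk = gkk.
Continuing: gkkg · gkk gives term 5.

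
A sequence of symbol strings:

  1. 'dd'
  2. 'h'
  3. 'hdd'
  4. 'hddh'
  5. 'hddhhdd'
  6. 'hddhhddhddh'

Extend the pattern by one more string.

This is a Fibonacci-style word recurrence s(k) = s(k−1)·s(k−2): e.g. h·dd = hdd.
So term 7 is hddhhddhddh·hddhhdd.

hddhhddhddhhddhhdd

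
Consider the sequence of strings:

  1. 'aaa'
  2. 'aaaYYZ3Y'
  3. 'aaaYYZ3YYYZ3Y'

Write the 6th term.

Every step adds YYZ3Y to the end: s(k+1) = s(k)·YYZ3Y.
From aaaYYZ3YYYZ3Y, 3 further steps: aaaYYZ3YYYZ3Y → aaaYYZ3YYYZ3YYYZ3Y → aaaYYZ3YYYZ3YYYZ3YYYZ3Y → (answer).

aaaYYZ3YYYZ3YYYZ3YYYZ3YYYZ3Y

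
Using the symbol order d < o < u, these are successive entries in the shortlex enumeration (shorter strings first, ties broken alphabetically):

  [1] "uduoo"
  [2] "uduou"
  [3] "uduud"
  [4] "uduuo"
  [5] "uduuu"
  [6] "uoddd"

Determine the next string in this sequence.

The successor of uoddd increments the rightmost position that isn't already u and resets every position after it to d.

uoddo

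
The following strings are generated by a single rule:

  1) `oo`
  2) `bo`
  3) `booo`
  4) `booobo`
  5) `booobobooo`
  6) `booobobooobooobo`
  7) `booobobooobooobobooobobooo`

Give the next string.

booobobooobooobobooobobooobooobobooobooobo

Each term (from the third on) is the previous term followed by the one before it: term 3 = bo·oo = booo.
Continuing: booobobooobooobobooobobooo · booobobooobooobo gives term 8.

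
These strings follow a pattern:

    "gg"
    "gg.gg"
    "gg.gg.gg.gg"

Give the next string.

Each string is two copies of the previous one joined by '.'.
One more doubling of gg.gg.gg.gg gives the answer.

gg.gg.gg.gg.gg.gg.gg.gg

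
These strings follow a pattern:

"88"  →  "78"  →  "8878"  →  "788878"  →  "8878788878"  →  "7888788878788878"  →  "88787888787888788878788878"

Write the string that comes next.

788878887878887888787888787888788878788878

From term 3 onward, concatenate the second-to-last term with the last: 88·78 = 8878, 78·8878 = 788878, …
The next term joins 7888788878788878 and 88787888787888788878788878.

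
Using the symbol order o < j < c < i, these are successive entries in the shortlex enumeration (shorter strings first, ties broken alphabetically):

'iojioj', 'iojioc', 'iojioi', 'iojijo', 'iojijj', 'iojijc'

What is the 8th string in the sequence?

iojico

Stepping forward 2 times from iojijc: iojijc → iojiji, then the target.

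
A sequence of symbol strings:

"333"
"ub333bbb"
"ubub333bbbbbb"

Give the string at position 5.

s(k+1) = ub·s(k)·bbb, so each term gains ub as a prefix and bbb as a suffix.
From ubub333bbbbbb, 2 further steps: ubub333bbbbbb → ububub333bbbbbbbbb → (answer).

ubububub333bbbbbbbbbbbb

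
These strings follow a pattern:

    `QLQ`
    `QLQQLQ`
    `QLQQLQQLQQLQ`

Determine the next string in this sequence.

Every step duplicates the string.
Doubling QLQQLQQLQQLQ:

QLQQLQQLQQLQQLQQLQQLQQLQ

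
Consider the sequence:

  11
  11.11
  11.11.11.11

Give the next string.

11.11.11.11.11.11.11.11

Each string is two copies of the previous one joined by '.'.
So the next term is two copies of 11.11.11.11 with '.' between the halves.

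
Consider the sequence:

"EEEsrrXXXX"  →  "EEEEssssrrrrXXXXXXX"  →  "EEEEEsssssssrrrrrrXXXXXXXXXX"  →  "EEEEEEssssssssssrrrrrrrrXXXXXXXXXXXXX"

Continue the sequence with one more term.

EEEEEEEsssssssssssssrrrrrrrrrrXXXXXXXXXXXXXXXX

The n-th term is n+2 E's then 3n-2 s's then 2n r's then 3n+1 X's (n = 1, 2, …).
At n = 5 the blocks have lengths 7, 13, 10, 16.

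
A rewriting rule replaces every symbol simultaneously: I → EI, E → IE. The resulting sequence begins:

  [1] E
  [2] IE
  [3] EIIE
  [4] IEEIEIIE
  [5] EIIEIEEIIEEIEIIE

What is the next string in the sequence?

IEEIEIIEEIIEIEEIEIIEIEEIIEEIEIIE

Replace each of the 16 characters of EIIEIEEIIEEIEIIE in place — IE EI EI IE EI IE IE EI EI IE IE EI IE EI EI IE — and concatenate.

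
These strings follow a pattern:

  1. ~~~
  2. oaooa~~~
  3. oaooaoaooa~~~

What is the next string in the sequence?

Every step adds oaooa at the front: s(k+1) = oaooa·s(k).
Applying this once more to oaooaoaooa~~~:

oaooaoaooaoaooa~~~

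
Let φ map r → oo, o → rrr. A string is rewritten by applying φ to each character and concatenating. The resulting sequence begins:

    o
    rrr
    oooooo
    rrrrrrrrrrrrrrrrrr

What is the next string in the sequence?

Rewriting the 18 symbols of rrrrrrrrrrrrrrrrrr one by one yields oo oo oo oo oo oo oo oo oo oo oo oo oo oo oo oo oo oo; concatenated:

oooooooooooooooooooooooooooooooooooo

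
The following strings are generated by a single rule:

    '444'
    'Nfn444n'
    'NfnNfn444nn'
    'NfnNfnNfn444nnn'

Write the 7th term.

NfnNfnNfnNfnNfnNfn444nnnnnn

Every step adds Nfn to the front and n to the end of the previous string.
From NfnNfnNfn444nnn, 3 further steps: NfnNfnNfn444nnn → NfnNfnNfnNfn444nnnn → NfnNfnNfnNfnNfn444nnnnn → (answer).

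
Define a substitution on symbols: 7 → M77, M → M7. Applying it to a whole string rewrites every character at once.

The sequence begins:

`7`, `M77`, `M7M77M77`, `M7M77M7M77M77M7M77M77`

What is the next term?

M7M77M7M77M77M7M77M7M77M77M7M77M77M7M77M7M77M77M7M77M77

Applying the rule to each of the 21 symbols of M7M77M7M77M77M7M77M77 gives the pieces M7 M77 M7 M77 M77 M7 M77 M7 M77 M77 M7 M77 M77 M7 M77 M7 M77 M77 M7 M77 M77, which concatenate to the answer.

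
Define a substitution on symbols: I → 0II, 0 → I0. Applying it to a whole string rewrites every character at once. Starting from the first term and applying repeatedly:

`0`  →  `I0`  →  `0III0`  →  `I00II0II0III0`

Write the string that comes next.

Replace each of the 13 characters of I00II0II0III0 in place — 0II I0 I0 0II 0II I0 0II 0II I0 0II 0II 0II I0 — and concatenate.

0III0I00II0III00II0III00II0II0III0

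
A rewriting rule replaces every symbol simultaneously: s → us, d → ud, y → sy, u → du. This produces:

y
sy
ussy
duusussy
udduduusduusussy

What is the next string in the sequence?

φ(udduduusduusussy) expands symbol-by-symbol to du ud ud du ud du du us ud du du us du us us sy; joining the 16 pieces gives the next term.

duududduudduduusudduduusduusussy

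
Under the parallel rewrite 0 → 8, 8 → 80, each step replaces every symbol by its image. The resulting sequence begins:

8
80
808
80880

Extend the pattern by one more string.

80880808

Expanding 80880: 8→80, 0→8, 8→80, 8→80, 0→8. Concatenated: 80 8 80 80 8.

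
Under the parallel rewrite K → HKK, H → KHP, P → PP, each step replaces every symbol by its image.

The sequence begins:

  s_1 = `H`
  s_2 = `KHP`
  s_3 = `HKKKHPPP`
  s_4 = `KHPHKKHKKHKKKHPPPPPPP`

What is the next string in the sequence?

HKKKHPPPKHPHKKHKKKHPHKKHKKKHPHKKHKKHKKKHPPPPPPPPPPPPPPP

Replace each of the 21 characters of KHPHKKHKKHKKKHPPPPPPP in place — HKK KHP PP KHP HKK HKK KHP HKK HKK KHP HKK HKK HKK KHP PP PP PP PP PP PP PP — and concatenate.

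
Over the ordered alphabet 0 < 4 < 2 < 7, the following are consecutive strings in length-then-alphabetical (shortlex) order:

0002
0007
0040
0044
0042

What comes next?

0047

Find the rightmost character of 0042 below 7, bump it to the next letter, and reset everything to its right to 0.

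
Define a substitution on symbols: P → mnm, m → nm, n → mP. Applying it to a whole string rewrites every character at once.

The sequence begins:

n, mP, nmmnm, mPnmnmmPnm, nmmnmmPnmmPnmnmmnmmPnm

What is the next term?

φ(nmmnmmPnmmPnmnmmnmmPnm) expands symbol-by-symbol to mP nm nm mP nm nm mnm mP nm nm mnm mP nm mP nm nm mP nm nm mnm mP nm; joining the 22 pieces gives the next term.

mPnmnmmPnmnmmnmmPnmnmmnmmPnmmPnmnmmPnmnmmnmmPnm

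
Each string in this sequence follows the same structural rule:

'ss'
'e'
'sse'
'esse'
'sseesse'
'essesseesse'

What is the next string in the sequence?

sseesseessesseesse

This is a Fibonacci-style word recurrence s(k) = s(k−2)·s(k−1): e.g. ss·e = sse.
Continuing: sseesse · essesseesse gives term 7.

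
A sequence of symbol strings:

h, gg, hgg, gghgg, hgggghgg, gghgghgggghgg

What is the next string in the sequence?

hgggghgggghgghgggghgg

Each term (from the third on) is the two preceding terms concatenated in order: term 3 = h·gg = hgg.
So term 7 is hgggghgg·gghgghgggghgg.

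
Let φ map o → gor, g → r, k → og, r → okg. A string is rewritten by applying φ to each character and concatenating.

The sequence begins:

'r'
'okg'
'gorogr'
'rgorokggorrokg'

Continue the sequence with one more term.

okgrgorokggorogrrgorokgokggorogr

Replace each of the 14 characters of rgorokggorrokg in place — okg r gor okg gor og r r gor okg okg gor og r — and concatenate.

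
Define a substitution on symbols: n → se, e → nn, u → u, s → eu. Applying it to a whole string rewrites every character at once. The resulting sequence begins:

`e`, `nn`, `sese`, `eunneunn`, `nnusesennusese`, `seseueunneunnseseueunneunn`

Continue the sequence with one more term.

Replace each of the 26 characters of seseueunneunnseseueunneunn in place — eu nn eu nn u nn u se se nn u se se eu nn eu nn u nn u se se nn u se se — and concatenate.

eunneunnunnusesennuseseeunneunnunnusesennusese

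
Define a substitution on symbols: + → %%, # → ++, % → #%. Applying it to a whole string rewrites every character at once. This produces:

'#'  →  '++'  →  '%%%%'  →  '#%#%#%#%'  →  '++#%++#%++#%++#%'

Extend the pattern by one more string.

%%%%++#%%%%%++#%%%%%++#%%%%%++#%

Replace each of the 16 characters of ++#%++#%++#%++#% in place — %% %% ++ #% %% %% ++ #% %% %% ++ #% %% %% ++ #% — and concatenate.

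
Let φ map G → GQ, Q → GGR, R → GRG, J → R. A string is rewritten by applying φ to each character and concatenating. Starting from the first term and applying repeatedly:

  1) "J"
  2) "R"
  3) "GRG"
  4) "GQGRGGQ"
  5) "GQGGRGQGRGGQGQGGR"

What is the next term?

GQGGRGQGQGRGGQGGRGQGRGGQGQGGRGQGGRGQGQGRG

φ(GQGGRGQGRGGQGQGGR) expands symbol-by-symbol to GQ GGR GQ GQ GRG GQ GGR GQ GRG GQ GQ GGR GQ GGR GQ GQ GRG; joining the 17 pieces gives the next term.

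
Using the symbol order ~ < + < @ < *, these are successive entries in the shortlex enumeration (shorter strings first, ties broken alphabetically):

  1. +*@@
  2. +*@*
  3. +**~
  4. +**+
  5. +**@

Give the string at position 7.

Continuing the enumeration 2 steps past +**@: +**@ → +*** → (answer).

@~~~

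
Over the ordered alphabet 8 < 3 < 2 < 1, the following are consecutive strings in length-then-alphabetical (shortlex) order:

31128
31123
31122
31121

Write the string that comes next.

Treat 31121 as a base-4 numeral over the given alphabet and add one, carrying through any trailing 1's.

31118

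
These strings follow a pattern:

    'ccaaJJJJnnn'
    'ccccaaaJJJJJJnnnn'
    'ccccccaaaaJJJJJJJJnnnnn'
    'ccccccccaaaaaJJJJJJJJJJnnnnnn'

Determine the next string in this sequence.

ccccccccccaaaaaaJJJJJJJJJJJJnnnnnnn

Term n consists of 2n c's, followed by n+1 a's, followed by 2n+2 J's, followed by n+2 n's (n = 1, 2, …).
For the next term, n = 5, so the run lengths are 10, 6, 12, 7.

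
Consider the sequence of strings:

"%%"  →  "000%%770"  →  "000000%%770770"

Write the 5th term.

Every step adds 000 to the front and 770 to the end of the previous string.
From 000000%%770770, 2 further steps: 000000%%770770 → 000000000%%770770770 → (answer).

000000000000%%770770770770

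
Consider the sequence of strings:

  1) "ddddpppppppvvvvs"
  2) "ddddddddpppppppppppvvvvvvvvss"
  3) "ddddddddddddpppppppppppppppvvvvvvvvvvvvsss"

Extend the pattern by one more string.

Term n consists of 4n d's, followed by 4n+3 p's, followed by 4n v's, followed by n s's (n = 1, 2, …).
For the next term, n = 4, so the run lengths are 16, 19, 16, 4.

ddddddddddddddddpppppppppppppppppppvvvvvvvvvvvvvvvvssss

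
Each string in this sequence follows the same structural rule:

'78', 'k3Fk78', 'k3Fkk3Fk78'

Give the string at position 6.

The strings grow by a fixed prefix k3Fk each time.
From k3Fkk3Fk78, 3 further steps: k3Fkk3Fk78 → k3Fkk3Fkk3Fk78 → k3Fkk3Fkk3Fkk3Fk78 → (answer).

k3Fkk3Fkk3Fkk3Fkk3Fk78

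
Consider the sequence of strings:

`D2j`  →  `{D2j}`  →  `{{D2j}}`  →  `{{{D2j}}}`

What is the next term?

s(k+1) = {·s(k)·}, so each term gains { as a prefix and } as a suffix.
Applying this once more to {{{D2j}}}:

{{{{D2j}}}}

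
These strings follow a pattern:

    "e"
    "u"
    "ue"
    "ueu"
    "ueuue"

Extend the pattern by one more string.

ueuueueu

From term 3 onward, concatenate the last term with the second-to-last: u·e = ue, ue·u = ueu, …
Continuing: ueuue · ueu gives term 6.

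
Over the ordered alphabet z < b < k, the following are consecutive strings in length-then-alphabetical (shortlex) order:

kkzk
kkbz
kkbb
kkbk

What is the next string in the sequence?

Find the rightmost character of kkbk below k, bump it to the next letter, and reset everything to its right to z.

kkkz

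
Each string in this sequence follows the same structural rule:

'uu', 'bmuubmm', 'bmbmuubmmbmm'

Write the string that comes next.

Each term wraps the previous one in bm on the left and bmm on the right.
One more step from bmbmuubmmbmm gives the answer.

bmbmbmuubmmbmmbmm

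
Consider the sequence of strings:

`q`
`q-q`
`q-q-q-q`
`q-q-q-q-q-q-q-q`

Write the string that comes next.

Each string is two copies of the previous one joined by '-'.
Doubling q-q-q-q-q-q-q-q with '-' between the halves:

q-q-q-q-q-q-q-q-q-q-q-q-q-q-q-q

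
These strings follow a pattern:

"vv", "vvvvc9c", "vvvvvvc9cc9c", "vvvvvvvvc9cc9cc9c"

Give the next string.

s(k+1) = vv·s(k)·c9c, so each term gains vv as a prefix and c9c as a suffix.
Applying this once more to vvvvvvvvc9cc9cc9c:

vvvvvvvvvvc9cc9cc9cc9c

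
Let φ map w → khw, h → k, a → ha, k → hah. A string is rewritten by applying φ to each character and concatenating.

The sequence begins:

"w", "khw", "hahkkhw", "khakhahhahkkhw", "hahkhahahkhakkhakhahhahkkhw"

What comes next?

φ(hahkhahahkhakkhakhahhahkkhw) expands symbol-by-symbol to k ha k hah k ha k ha k hah k ha hah hah k ha hah k ha k k ha k hah hah k khw; joining the 27 pieces gives the next term.

khakhahkhakhakhahkhahahhahkhahahkhakkhakhahhahkkhw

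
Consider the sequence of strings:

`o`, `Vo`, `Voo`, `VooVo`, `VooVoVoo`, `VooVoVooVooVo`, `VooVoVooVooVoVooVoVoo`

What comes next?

Each term (from the third on) is the previous term followed by the one before it: term 3 = Vo·o = Voo.
So term 8 is VooVoVooVooVoVooVoVoo·VooVoVooVooVo.

VooVoVooVooVoVooVoVooVooVoVooVooVo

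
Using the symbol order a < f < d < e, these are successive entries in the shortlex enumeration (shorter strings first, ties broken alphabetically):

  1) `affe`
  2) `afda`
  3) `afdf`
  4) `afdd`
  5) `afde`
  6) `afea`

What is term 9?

afee

Stepping forward 3 times from afea: afea → afef → afed, then the target.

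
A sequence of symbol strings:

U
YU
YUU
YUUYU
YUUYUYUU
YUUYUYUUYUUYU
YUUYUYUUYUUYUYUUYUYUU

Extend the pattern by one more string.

Each term (from the third on) is the previous term followed by the one before it: term 3 = YU·U = YUU.
Continuing: YUUYUYUUYUUYUYUUYUYUU · YUUYUYUUYUUYU gives term 8.

YUUYUYUUYUUYUYUUYUYUUYUUYUYUUYUUYU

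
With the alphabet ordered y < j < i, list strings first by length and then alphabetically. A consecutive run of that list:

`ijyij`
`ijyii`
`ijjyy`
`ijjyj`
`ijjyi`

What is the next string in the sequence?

ijjjy

The successor of ijjyi increments the rightmost position that isn't already i and resets every position after it to y.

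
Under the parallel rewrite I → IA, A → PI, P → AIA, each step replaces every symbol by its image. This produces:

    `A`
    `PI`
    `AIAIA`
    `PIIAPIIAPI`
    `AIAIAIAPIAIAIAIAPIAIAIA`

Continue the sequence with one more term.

PIIAPIIAPIIAPIAIAIAPIIAPIIAPIIAPIAIAIAPIIAPIIAPI

φ(AIAIAIAPIAIAIAIAPIAIAIA) expands symbol-by-symbol to PI IA PI IA PI IA PI AIA IA PI IA PI IA PI IA PI AIA IA PI IA PI IA PI; joining the 23 pieces gives the next term.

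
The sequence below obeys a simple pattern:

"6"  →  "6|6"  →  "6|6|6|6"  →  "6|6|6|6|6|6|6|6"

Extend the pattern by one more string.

Each string is two copies of the previous one joined by '|'.
Doubling 6|6|6|6|6|6|6|6 with '|' between the halves:

6|6|6|6|6|6|6|6|6|6|6|6|6|6|6|6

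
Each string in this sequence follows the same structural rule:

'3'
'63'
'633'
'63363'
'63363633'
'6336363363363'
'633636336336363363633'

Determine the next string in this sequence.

6336363363363633636336336363363363

From term 3 onward, concatenate the last term with the second-to-last: 63·3 = 633, 633·63 = 63363, …
The next term joins 633636336336363363633 and 6336363363363.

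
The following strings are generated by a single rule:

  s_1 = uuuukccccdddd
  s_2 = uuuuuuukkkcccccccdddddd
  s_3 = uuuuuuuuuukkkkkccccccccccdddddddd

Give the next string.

Reading off run lengths: u runs 4, 7, 10; k runs 1, 3, 5; c runs 4, 7, 10; d runs 4, 6, 8 — each is linear in n (n = 1, 2, …).
Setting n = 4 gives 13, 7, 13, 10 characters in each block.

uuuuuuuuuuuuukkkkkkkcccccccccccccdddddddddd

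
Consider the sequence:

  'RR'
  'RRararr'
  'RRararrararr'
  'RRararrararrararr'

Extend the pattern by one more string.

Each term is the previous one with ararr appended.
One more step from RRararrararrararr gives the answer.

RRararrararrararrararr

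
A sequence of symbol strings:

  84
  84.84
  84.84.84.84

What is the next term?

Every step duplicates the string with '.' between the halves.
Doubling 84.84.84.84 with '.' between the halves:

84.84.84.84.84.84.84.84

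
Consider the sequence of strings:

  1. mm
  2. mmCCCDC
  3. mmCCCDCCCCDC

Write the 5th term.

The strings grow by a fixed suffix CCCDC each time.
From mmCCCDCCCCDC, 2 further steps: mmCCCDCCCCDC → mmCCCDCCCCDCCCCDC → (answer).

mmCCCDCCCCDCCCCDCCCCDC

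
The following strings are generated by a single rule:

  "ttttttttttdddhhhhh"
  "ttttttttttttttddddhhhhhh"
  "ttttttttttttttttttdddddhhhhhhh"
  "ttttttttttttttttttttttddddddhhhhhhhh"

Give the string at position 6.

ttttttttttttttttttttttttttttttddddddddhhhhhhhhhh

Term n consists of 4n+2 t's, followed by n+1 d's, followed by n+3 h's, where the shown terms are n = 2, 3, 4, 5.
For term 6, n = 7, so the run lengths are 30, 8, 10.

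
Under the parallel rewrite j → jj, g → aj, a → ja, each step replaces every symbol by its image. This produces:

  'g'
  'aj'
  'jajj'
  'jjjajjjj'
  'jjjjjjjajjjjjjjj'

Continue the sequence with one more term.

Applying the rule to each of the 16 symbols of jjjjjjjajjjjjjjj gives the pieces jj jj jj jj jj jj jj ja jj jj jj jj jj jj jj jj, which concatenate to the answer.

jjjjjjjjjjjjjjjajjjjjjjjjjjjjjjj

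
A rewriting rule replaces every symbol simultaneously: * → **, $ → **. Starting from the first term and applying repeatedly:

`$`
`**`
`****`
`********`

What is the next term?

Expanding ********: *→**, *→**, *→**, *→**, *→**, *→**, *→**, *→**. Concatenated: ** ** ** ** ** ** ** **.

****************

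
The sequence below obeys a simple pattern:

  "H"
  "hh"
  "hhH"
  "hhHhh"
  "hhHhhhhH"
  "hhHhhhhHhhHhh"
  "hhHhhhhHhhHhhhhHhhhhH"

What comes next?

From term 3 onward, concatenate the last term with the second-to-last: hh·H = hhH, hhH·hh = hhHhh, …
So term 8 is hhHhhhhHhhHhhhhHhhhhH·hhHhhhhHhhHhh.

hhHhhhhHhhHhhhhHhhhhHhhHhhhhHhhHhh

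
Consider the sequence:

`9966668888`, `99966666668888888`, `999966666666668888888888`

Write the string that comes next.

The n-th term is n+1 9's then 3n+1 6's then 3n+1 8's (n = 1, 2, …).
At n = 4 the blocks have lengths 5, 13, 13.

9999966666666666668888888888888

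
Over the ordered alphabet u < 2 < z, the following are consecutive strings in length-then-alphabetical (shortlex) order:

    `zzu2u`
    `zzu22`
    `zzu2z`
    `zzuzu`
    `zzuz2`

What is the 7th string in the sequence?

Stepping forward 2 times from zzuz2: zzuz2 → zzuzz, then the target.

zz2uu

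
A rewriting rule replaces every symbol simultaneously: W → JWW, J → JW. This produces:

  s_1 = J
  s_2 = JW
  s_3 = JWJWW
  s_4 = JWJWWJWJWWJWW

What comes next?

Applying the rule to each of the 13 symbols of JWJWWJWJWWJWW gives the pieces JW JWW JW JWW JWW JW JWW JW JWW JWW JW JWW JWW, which concatenate to the answer.

JWJWWJWJWWJWWJWJWWJWJWWJWWJWJWWJWW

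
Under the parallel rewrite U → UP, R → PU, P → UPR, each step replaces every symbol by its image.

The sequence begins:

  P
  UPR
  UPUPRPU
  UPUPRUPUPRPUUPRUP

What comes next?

UPUPRUPUPRPUUPUPRUPUPRPUUPRUPUPUPRPUUPUPR

Replace each of the 17 characters of UPUPRUPUPRPUUPRUP in place — UP UPR UP UPR PU UP UPR UP UPR PU UPR UP UP UPR PU UP UPR — and concatenate.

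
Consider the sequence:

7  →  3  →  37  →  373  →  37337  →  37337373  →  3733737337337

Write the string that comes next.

373373733733737337373

This is a Fibonacci-style word recurrence s(k) = s(k−1)·s(k−2): e.g. 3·7 = 37.
The next term joins 3733737337337 and 37337373.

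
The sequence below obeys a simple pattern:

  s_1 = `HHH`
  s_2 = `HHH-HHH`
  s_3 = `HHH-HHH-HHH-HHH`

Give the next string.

Each string is two copies of the previous one joined by '-'.
One more doubling of HHH-HHH-HHH-HHH gives the answer.

HHH-HHH-HHH-HHH-HHH-HHH-HHH-HHH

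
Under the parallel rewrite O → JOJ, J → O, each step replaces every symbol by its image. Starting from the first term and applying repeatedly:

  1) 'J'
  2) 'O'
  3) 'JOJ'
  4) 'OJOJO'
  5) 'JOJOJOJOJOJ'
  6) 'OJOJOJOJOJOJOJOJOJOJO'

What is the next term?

JOJOJOJOJOJOJOJOJOJOJOJOJOJOJOJOJOJOJOJOJOJ

Applying the rule to each of the 21 symbols of OJOJOJOJOJOJOJOJOJOJO gives the pieces JOJ O JOJ O JOJ O JOJ O JOJ O JOJ O JOJ O JOJ O JOJ O JOJ O JOJ, which concatenate to the answer.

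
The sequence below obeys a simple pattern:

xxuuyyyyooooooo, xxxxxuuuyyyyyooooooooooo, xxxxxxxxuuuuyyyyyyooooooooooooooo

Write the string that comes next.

xxxxxxxxxxxuuuuuyyyyyyyooooooooooooooooooo

Each string has the form x^{3n-1} u^{n+1} y^{n+3} o^{4n+3} (n = 1, 2, …).
Setting n = 4 gives 11, 5, 7, 19 characters in each block.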